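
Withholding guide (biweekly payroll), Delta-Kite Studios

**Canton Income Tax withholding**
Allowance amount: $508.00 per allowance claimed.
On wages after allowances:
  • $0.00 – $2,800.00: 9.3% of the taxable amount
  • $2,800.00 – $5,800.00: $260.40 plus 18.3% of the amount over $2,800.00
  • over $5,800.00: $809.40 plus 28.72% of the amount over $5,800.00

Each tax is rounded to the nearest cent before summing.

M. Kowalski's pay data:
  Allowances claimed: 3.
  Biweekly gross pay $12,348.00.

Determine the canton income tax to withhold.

Canton Income Tax: taxable = $12,348.00 − 3×$508.00 = $10,824.00
  $809.40 + 28.72% × ($10,824.00 − $5,800.00) = $809.40 + 28.72% × $5,024.00 = $2,252.29

$2,252.29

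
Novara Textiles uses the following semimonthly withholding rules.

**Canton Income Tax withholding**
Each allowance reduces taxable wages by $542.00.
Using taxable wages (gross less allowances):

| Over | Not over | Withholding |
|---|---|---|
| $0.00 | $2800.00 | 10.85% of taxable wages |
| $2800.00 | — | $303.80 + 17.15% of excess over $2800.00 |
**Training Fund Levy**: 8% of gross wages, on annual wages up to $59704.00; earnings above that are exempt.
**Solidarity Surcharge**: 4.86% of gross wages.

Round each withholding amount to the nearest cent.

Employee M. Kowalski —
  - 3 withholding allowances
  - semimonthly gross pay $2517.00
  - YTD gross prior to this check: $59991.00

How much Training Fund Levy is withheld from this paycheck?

$0.00

Training Fund Levy: YTD $59991.00 ≥ cap $59704.00 → $0.00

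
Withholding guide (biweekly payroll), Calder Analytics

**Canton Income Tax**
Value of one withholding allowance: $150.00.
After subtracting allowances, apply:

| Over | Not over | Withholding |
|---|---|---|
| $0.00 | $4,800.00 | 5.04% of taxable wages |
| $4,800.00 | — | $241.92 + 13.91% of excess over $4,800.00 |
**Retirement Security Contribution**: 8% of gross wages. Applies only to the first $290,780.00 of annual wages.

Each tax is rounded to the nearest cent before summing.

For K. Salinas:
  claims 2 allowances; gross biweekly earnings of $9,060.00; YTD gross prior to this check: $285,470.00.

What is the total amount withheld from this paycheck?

Canton Income Tax: taxable = $9,060.00 − 2×$150.00 = $8,760.00
  $241.92 + 13.91% × ($8,760.00 − $4,800.00) = $241.92 + 13.91% × $3,960.00 = $792.76
Retirement Security Contribution: cap $290,780.00 − YTD $285,470.00 = $5,310.00 subject; 8% × $5,310.00 = $424.80
Total: $792.76 + $424.80 = $1,217.56

$1,217.56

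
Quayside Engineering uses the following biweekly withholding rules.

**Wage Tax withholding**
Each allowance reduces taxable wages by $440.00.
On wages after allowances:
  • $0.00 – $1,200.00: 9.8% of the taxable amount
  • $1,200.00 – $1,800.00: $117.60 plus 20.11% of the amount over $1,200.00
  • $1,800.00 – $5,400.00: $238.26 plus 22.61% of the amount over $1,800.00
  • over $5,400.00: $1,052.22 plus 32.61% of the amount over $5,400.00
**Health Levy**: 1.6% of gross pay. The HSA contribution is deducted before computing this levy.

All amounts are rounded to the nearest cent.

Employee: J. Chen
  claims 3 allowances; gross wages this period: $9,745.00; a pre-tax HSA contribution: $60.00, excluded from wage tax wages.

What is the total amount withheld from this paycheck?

Wage Tax: taxable = $9,745.00 − $60.00 − 3×$440.00 = $8,365.00
  $1,052.22 + 32.61% × ($8,365.00 − $5,400.00) = $1,052.22 + 32.61% × $2,965.00 = $2,019.11
Health Levy: 1.6% × $9,685.00 = $154.96
Total: $2,019.11 + $154.96 = $2,174.07

$2,174.07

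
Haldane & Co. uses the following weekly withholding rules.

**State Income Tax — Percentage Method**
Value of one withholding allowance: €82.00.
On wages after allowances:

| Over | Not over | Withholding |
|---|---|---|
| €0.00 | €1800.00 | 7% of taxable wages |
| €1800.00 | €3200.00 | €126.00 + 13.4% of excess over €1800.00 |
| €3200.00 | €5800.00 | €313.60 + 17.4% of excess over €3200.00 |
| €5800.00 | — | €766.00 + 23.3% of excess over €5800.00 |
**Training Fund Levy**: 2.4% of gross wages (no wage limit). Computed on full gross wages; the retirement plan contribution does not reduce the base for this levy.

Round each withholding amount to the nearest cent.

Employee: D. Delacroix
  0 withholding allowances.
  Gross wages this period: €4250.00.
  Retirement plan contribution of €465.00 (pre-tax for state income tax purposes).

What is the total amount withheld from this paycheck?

State Income Tax: taxable = €4250.00 − €465.00 = €3785.00
  €313.60 + 17.4% × (€3785.00 − €3200.00) = €313.60 + 17.4% × €585.00 = €415.39
Training Fund Levy: 2.4% × €4250.00 = €102.00
Total: €415.39 + €102.00 = €517.39

€517.39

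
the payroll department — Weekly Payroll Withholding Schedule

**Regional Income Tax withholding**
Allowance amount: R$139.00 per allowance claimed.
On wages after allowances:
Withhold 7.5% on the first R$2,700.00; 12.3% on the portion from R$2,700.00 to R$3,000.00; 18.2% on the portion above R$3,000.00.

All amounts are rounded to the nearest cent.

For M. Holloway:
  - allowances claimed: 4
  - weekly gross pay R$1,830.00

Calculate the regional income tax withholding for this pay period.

Regional Income Tax: taxable = R$1,830.00 − 4×R$139.00 = R$1,274.00
  7.5% × R$1,274.00 = R$95.55

R$95.55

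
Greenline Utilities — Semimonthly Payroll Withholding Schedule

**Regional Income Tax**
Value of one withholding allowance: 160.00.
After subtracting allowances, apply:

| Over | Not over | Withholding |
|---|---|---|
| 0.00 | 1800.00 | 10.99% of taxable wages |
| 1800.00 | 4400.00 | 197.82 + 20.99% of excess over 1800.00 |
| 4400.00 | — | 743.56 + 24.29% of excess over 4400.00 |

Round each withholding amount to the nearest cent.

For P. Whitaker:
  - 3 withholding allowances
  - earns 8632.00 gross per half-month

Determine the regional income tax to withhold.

Regional Income Tax: taxable = 8632.00 − 3×160.00 = 8152.00
  743.56 + 24.29% × (8152.00 − 4400.00) = 743.56 + 24.29% × 3752.00 = 1654.92

1654.92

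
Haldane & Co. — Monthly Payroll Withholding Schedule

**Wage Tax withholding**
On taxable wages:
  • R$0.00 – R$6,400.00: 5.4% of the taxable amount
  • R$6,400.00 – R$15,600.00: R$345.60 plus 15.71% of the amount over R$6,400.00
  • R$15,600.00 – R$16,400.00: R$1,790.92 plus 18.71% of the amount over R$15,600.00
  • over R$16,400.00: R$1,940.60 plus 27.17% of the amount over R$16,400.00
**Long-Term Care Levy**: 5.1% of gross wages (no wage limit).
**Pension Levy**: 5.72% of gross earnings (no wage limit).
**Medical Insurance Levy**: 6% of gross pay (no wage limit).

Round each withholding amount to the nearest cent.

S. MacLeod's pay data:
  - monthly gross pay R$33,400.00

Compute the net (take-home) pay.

Wage Tax: taxable = R$33,400.00
  R$1,940.60 + 27.17% × (R$33,400.00 − R$16,400.00) = R$1,940.60 + 27.17% × R$17,000.00 = R$6,559.50
Long-Term Care Levy: 5.1% × R$33,400.00 = R$1,703.40
Pension Levy: 5.72% × R$33,400.00 = R$1,910.48
Medical Insurance Levy: 6% × R$33,400.00 = R$2,004.00
Total withheld: R$6,559.50 + R$1,703.40 + R$1,910.48 + R$2,004.00 = R$12,177.38
Net pay: R$33,400.00 − R$12,177.38 = R$21,222.62

R$21,222.62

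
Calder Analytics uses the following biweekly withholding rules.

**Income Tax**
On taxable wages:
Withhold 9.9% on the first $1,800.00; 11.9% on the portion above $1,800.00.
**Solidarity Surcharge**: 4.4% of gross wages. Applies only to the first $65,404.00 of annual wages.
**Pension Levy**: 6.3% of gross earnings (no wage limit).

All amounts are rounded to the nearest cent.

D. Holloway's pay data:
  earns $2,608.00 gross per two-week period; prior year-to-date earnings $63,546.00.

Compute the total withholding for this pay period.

Income Tax: taxable = $2,608.00
  $178.20 + 11.9% × ($2,608.00 − $1,800.00) = $178.20 + 11.9% × $808.00 = $274.35
Solidarity Surcharge: cap $65,404.00 − YTD $63,546.00 = $1,858.00 subject; 4.4% × $1,858.00 = $81.75
Pension Levy: 6.3% × $2,608.00 = $164.30
Total: $274.35 + $81.75 + $164.30 = $520.40

$520.40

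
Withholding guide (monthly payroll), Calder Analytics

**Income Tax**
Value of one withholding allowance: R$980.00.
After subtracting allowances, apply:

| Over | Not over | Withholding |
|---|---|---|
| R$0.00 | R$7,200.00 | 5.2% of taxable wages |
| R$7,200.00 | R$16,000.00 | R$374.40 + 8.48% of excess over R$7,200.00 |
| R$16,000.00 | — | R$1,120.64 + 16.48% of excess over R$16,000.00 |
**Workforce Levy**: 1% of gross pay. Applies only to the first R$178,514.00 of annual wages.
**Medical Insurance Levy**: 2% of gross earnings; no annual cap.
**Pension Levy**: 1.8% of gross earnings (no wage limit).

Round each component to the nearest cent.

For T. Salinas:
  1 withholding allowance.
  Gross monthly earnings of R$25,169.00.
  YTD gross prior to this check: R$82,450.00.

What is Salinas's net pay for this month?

R$21,490.70

Income Tax: taxable = R$25,169.00 − 1×R$980.00 = R$24,189.00
  R$1,120.64 + 16.48% × (R$24,189.00 − R$16,000.00) = R$1,120.64 + 16.48% × R$8,189.00 = R$2,470.19
Workforce Levy: 1% × R$25,169.00 = R$251.69
Medical Insurance Levy: 2% × R$25,169.00 = R$503.38
Pension Levy: 1.8% × R$25,169.00 = R$453.04
Total withheld: R$2,470.19 + R$251.69 + R$503.38 + R$453.04 = R$3,678.30
Net pay: R$25,169.00 − R$3,678.30 = R$21,490.70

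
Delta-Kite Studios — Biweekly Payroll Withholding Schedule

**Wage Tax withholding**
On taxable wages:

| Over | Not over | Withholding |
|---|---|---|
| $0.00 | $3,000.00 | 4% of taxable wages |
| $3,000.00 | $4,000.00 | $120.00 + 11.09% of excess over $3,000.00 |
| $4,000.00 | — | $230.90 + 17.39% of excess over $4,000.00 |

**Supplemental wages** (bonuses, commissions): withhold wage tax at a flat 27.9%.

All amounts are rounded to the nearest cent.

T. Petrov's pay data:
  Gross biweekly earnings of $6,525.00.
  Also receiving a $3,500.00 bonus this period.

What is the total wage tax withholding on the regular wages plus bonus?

$1,646.50

Wage Tax: taxable = $6,525.00
  $230.90 + 17.39% × ($6,525.00 − $4,000.00) = $230.90 + 17.39% × $2,525.00 = $670.00
Supplemental (27.9% flat on bonus): 27.9% × $3,500.00 = $976.50
Total wage tax: $670.00 + $976.50 = $1,646.50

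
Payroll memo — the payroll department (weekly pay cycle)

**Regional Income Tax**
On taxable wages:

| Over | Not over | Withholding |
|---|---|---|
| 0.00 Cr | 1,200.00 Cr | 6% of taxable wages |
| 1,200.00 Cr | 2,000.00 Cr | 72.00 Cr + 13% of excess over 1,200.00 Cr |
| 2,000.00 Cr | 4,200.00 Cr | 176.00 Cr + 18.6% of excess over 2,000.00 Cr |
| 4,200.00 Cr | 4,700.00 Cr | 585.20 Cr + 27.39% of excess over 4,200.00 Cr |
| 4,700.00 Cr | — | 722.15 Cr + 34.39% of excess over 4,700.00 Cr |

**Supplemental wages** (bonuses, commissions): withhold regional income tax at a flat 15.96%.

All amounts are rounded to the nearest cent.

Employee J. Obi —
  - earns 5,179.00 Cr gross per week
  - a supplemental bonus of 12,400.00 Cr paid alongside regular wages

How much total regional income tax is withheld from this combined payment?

2,865.92 Cr

Regional Income Tax: taxable = 5,179.00 Cr
  722.15 Cr + 34.39% × (5,179.00 Cr − 4,700.00 Cr) = 722.15 Cr + 34.39% × 479.00 Cr = 886.88 Cr
Supplemental (15.96% flat on bonus): 15.96% × 12,400.00 Cr = 1,979.04 Cr
Total regional income tax: 886.88 Cr + 1,979.04 Cr = 2,865.92 Cr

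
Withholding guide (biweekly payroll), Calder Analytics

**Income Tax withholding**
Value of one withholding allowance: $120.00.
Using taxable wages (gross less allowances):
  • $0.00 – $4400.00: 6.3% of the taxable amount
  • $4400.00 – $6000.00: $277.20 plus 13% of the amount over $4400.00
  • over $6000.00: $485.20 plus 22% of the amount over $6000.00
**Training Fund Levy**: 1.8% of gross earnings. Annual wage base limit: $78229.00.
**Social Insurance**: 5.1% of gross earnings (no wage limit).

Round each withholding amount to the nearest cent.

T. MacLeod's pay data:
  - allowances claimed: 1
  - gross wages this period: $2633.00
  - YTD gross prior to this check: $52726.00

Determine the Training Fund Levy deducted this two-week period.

Training Fund Levy: 1.8% × $2633.00 = $47.39

$47.39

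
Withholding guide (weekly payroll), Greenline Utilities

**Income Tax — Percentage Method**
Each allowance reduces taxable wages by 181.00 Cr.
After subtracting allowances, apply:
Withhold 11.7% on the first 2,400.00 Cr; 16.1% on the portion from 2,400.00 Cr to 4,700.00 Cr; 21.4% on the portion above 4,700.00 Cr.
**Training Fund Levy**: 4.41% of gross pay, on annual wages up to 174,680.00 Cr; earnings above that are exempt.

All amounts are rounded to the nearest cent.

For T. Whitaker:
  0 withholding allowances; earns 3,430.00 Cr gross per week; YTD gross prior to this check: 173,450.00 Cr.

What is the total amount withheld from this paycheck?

500.87 Cr

Income Tax: taxable = 3,430.00 Cr
  280.80 Cr + 16.1% × (3,430.00 Cr − 2,400.00 Cr) = 280.80 Cr + 16.1% × 1,030.00 Cr = 446.63 Cr
Training Fund Levy: cap 174,680.00 Cr − YTD 173,450.00 Cr = 1,230.00 Cr subject; 4.41% × 1,230.00 Cr = 54.24 Cr
Total: 446.63 Cr + 54.24 Cr = 500.87 Cr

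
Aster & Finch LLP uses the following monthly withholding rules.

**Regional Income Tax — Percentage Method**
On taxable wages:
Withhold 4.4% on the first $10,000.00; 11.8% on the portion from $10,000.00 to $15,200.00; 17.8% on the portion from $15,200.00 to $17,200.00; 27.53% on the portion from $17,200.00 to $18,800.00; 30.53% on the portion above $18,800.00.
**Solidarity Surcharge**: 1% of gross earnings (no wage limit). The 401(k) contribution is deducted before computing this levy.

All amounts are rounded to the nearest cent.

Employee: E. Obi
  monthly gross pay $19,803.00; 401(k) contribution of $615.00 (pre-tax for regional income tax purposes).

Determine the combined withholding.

Regional Income Tax: taxable = $19,803.00 − $615.00 = $19,188.00
  $1,850.08 + 30.53% × ($19,188.00 − $18,800.00) = $1,850.08 + 30.53% × $388.00 = $1,968.54
Solidarity Surcharge: 1% × $19,188.00 = $191.88
Total: $1,968.54 + $191.88 = $2,160.42

$2,160.42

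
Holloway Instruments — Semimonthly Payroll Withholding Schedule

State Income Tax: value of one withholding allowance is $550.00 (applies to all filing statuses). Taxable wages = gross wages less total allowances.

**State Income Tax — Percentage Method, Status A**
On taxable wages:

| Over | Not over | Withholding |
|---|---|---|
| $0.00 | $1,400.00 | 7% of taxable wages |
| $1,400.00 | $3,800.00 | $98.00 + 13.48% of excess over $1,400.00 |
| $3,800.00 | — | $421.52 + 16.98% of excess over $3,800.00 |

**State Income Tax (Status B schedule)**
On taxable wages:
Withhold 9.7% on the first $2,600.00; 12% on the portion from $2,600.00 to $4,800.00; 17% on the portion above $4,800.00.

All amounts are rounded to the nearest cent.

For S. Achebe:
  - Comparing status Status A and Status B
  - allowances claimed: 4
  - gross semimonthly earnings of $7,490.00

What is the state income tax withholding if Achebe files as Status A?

State Income Tax (Status A): taxable = $7,490.00 − 4×$550.00 = $5,290.00
  $421.52 + 16.98% × ($5,290.00 − $3,800.00) = $421.52 + 16.98% × $1,490.00 = $674.52

$674.52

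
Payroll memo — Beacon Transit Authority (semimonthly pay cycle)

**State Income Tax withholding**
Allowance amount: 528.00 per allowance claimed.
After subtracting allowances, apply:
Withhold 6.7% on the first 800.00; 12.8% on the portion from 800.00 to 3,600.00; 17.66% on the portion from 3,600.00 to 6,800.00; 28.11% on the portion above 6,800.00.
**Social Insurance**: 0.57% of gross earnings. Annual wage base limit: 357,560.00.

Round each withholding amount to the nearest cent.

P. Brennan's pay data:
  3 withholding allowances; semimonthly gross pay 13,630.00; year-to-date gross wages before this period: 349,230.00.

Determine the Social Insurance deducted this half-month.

47.48

Social Insurance: cap 357,560.00 − YTD 349,230.00 = 8,330.00 subject; 0.57% × 8,330.00 = 47.48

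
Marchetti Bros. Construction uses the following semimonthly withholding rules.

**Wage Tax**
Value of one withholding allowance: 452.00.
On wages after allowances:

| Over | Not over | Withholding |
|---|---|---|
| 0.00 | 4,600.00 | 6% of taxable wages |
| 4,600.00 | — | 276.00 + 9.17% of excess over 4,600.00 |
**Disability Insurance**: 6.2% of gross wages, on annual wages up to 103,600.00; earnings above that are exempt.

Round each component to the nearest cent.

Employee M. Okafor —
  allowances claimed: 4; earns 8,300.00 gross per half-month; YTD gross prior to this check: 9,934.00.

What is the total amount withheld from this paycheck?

Wage Tax: taxable = 8,300.00 − 4×452.00 = 6,492.00
  276.00 + 9.17% × (6,492.00 − 4,600.00) = 276.00 + 9.17% × 1,892.00 = 449.50
Disability Insurance: 6.2% × 8,300.00 = 514.60
Total: 449.50 + 514.60 = 964.10

964.10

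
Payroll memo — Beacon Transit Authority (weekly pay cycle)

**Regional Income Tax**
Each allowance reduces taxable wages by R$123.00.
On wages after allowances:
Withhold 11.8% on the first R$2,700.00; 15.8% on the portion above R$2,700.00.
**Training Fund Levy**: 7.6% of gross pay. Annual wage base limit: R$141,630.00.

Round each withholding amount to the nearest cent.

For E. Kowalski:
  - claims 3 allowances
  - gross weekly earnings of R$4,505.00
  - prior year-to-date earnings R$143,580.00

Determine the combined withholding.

Regional Income Tax: taxable = R$4,505.00 − 3×R$123.00 = R$4,136.00
  R$318.60 + 15.8% × (R$4,136.00 − R$2,700.00) = R$318.60 + 15.8% × R$1,436.00 = R$545.49
Training Fund Levy: YTD R$143,580.00 ≥ cap R$141,630.00 → R$0.00
Total: R$545.49 + R$0.00 = R$545.49

R$545.49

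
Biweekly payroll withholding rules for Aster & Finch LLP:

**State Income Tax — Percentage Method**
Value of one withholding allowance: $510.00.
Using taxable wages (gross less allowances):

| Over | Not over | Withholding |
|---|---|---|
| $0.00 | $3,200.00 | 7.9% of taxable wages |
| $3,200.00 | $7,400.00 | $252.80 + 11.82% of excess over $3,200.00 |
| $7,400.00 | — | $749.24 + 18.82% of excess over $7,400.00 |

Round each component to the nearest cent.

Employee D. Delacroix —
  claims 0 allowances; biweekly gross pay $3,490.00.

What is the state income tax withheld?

$287.08

State Income Tax: taxable = $3,490.00
  $252.80 + 11.82% × ($3,490.00 − $3,200.00) = $252.80 + 11.82% × $290.00 = $287.08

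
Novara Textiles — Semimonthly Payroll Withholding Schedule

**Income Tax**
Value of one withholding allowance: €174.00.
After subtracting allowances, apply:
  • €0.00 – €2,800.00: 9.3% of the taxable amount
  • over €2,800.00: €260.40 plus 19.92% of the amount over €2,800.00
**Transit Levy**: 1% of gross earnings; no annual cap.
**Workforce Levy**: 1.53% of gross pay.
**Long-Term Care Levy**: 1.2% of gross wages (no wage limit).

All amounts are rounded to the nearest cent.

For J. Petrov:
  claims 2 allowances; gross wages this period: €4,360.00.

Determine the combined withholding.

Income Tax: taxable = €4,360.00 − 2×€174.00 = €4,012.00
  €260.40 + 19.92% × (€4,012.00 − €2,800.00) = €260.40 + 19.92% × €1,212.00 = €501.83
Transit Levy: 1% × €4,360.00 = €43.60
Workforce Levy: 1.53% × €4,360.00 = €66.71
Long-Term Care Levy: 1.2% × €4,360.00 = €52.32
Total: €501.83 + €43.60 + €66.71 + €52.32 = €664.46

€664.46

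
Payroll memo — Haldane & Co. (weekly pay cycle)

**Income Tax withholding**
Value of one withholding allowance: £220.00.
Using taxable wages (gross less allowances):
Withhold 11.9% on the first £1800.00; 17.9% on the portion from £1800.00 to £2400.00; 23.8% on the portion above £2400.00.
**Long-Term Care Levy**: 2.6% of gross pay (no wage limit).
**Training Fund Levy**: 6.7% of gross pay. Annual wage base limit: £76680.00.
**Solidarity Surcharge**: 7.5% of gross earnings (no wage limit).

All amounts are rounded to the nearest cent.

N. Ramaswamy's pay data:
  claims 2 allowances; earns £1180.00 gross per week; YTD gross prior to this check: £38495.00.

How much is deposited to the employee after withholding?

£893.70

Income Tax: taxable = £1180.00 − 2×£220.00 = £740.00
  11.9% × £740.00 = £88.06
Long-Term Care Levy: 2.6% × £1180.00 = £30.68
Training Fund Levy: 6.7% × £1180.00 = £79.06
Solidarity Surcharge: 7.5% × £1180.00 = £88.50
Total withheld: £88.06 + £30.68 + £79.06 + £88.50 = £286.30
Net pay: £1180.00 − £286.30 = £893.70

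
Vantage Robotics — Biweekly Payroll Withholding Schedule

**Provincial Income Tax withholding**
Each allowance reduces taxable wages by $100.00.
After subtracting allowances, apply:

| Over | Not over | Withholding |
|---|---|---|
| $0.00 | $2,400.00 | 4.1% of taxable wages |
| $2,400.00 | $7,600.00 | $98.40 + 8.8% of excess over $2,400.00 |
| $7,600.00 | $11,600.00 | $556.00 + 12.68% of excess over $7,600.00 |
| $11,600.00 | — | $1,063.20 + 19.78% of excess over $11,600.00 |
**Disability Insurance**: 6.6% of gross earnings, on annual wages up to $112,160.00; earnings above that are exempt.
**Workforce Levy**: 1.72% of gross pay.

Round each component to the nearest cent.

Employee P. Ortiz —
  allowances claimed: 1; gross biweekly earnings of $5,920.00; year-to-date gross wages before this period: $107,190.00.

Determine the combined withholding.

$829.20

Provincial Income Tax: taxable = $5,920.00 − 1×$100.00 = $5,820.00
  $98.40 + 8.8% × ($5,820.00 − $2,400.00) = $98.40 + 8.8% × $3,420.00 = $399.36
Disability Insurance: cap $112,160.00 − YTD $107,190.00 = $4,970.00 subject; 6.6% × $4,970.00 = $328.02
Workforce Levy: 1.72% × $5,920.00 = $101.82
Total: $399.36 + $328.02 + $101.82 = $829.20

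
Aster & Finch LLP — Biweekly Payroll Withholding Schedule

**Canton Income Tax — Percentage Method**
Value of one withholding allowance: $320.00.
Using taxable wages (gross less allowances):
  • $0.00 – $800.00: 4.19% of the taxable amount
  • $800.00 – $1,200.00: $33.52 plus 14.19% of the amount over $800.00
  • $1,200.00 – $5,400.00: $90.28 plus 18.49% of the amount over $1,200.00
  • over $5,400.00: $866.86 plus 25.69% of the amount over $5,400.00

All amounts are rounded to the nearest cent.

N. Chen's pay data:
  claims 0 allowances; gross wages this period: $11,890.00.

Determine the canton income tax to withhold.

$2,534.14

Canton Income Tax: taxable = $11,890.00
  $866.86 + 25.69% × ($11,890.00 − $5,400.00) = $866.86 + 25.69% × $6,490.00 = $2,534.14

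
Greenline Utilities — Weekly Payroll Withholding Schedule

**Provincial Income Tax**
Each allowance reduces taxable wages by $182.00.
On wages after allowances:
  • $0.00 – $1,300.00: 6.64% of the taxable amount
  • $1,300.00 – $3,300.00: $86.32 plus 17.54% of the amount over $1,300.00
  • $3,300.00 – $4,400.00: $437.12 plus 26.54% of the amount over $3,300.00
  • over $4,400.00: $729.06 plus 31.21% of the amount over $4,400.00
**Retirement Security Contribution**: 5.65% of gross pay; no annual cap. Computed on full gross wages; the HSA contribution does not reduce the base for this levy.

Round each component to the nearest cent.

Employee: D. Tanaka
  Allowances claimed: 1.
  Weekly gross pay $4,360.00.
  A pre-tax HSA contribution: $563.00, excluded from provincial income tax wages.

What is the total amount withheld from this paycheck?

$767.06

Provincial Income Tax: taxable = $4,360.00 − $563.00 − 1×$182.00 = $3,615.00
  $437.12 + 26.54% × ($3,615.00 − $3,300.00) = $437.12 + 26.54% × $315.00 = $520.72
Retirement Security Contribution: 5.65% × $4,360.00 = $246.34
Total: $520.72 + $246.34 = $767.06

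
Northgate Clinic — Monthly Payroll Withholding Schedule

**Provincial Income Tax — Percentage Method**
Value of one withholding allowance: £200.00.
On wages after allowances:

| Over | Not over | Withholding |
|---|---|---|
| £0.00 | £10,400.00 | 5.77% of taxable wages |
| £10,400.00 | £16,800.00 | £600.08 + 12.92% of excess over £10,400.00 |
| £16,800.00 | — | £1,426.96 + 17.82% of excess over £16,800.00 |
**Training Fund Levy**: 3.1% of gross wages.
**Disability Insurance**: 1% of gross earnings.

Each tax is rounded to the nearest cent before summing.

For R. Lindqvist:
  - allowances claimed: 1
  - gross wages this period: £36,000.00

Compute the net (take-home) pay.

£29,711.24

Provincial Income Tax: taxable = £36,000.00 − 1×£200.00 = £35,800.00
  £1,426.96 + 17.82% × (£35,800.00 − £16,800.00) = £1,426.96 + 17.82% × £19,000.00 = £4,812.76
Training Fund Levy: 3.1% × £36,000.00 = £1,116.00
Disability Insurance: 1% × £36,000.00 = £360.00
Total withheld: £4,812.76 + £1,116.00 + £360.00 = £6,288.76
Net pay: £36,000.00 − £6,288.76 = £29,711.24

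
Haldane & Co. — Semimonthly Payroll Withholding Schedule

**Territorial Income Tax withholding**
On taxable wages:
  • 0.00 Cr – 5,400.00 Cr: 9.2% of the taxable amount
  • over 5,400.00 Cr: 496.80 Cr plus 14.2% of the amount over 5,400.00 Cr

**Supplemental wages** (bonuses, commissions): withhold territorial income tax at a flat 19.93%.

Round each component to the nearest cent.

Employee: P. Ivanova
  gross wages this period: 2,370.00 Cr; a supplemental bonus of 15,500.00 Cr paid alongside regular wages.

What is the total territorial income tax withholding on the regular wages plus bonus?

Territorial Income Tax: taxable = 2,370.00 Cr
  9.2% × 2,370.00 Cr = 218.04 Cr
Supplemental (19.93% flat on bonus): 19.93% × 15,500.00 Cr = 3,089.15 Cr
Total territorial income tax: 218.04 Cr + 3,089.15 Cr = 3,307.19 Cr

3,307.19 Cr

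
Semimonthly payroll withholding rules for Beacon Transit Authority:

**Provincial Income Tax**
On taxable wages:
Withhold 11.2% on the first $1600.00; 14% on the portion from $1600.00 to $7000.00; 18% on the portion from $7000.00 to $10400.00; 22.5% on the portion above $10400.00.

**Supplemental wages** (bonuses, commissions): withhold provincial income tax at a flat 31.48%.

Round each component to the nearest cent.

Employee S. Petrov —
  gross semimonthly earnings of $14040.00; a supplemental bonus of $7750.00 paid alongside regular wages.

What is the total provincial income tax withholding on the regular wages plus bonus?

$4805.90

Provincial Income Tax: taxable = $14040.00
  $1547.20 + 22.5% × ($14040.00 − $10400.00) = $1547.20 + 22.5% × $3640.00 = $2366.20
Supplemental (31.48% flat on bonus): 31.48% × $7750.00 = $2439.70
Total provincial income tax: $2366.20 + $2439.70 = $4805.90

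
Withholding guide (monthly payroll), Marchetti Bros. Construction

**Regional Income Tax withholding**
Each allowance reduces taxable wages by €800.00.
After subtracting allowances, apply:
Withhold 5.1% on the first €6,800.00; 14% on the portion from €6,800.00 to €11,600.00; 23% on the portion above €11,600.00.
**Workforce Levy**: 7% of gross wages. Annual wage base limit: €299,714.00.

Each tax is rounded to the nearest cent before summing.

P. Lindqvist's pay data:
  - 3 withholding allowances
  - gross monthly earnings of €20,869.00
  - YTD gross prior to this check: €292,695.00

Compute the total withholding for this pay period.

Regional Income Tax: taxable = €20,869.00 − 3×€800.00 = €18,469.00
  €1,018.80 + 23% × (€18,469.00 − €11,600.00) = €1,018.80 + 23% × €6,869.00 = €2,598.67
Workforce Levy: cap €299,714.00 − YTD €292,695.00 = €7,019.00 subject; 7% × €7,019.00 = €491.33
Total: €2,598.67 + €491.33 = €3,090.00

€3,090.00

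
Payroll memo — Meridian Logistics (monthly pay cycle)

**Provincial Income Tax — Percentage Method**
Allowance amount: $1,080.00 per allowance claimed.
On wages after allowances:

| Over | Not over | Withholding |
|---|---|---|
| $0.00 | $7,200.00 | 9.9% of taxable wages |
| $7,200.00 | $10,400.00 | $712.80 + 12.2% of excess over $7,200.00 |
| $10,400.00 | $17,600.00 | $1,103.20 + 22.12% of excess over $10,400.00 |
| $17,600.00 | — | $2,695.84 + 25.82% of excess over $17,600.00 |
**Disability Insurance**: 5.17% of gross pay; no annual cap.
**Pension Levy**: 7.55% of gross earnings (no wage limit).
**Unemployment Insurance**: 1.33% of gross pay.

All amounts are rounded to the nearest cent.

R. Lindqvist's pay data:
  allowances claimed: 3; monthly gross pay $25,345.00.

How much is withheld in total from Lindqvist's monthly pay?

$7,420.01

Provincial Income Tax: taxable = $25,345.00 − 3×$1,080.00 = $22,105.00
  $2,695.84 + 25.82% × ($22,105.00 − $17,600.00) = $2,695.84 + 25.82% × $4,505.00 = $3,859.03
Disability Insurance: 5.17% × $25,345.00 = $1,310.34
Pension Levy: 7.55% × $25,345.00 = $1,913.55
Unemployment Insurance: 1.33% × $25,345.00 = $337.09
Total: $3,859.03 + $1,310.34 + $1,913.55 + $337.09 = $7,420.01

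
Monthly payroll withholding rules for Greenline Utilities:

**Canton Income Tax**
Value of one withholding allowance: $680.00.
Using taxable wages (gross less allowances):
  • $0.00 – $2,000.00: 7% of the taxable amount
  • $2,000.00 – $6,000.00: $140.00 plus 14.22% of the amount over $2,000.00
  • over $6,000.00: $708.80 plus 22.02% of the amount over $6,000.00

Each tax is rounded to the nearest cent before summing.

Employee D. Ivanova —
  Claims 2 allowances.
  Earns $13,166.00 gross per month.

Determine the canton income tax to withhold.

Canton Income Tax: taxable = $13,166.00 − 2×$680.00 = $11,806.00
  $708.80 + 22.02% × ($11,806.00 − $6,000.00) = $708.80 + 22.02% × $5,806.00 = $1,987.28

$1,987.28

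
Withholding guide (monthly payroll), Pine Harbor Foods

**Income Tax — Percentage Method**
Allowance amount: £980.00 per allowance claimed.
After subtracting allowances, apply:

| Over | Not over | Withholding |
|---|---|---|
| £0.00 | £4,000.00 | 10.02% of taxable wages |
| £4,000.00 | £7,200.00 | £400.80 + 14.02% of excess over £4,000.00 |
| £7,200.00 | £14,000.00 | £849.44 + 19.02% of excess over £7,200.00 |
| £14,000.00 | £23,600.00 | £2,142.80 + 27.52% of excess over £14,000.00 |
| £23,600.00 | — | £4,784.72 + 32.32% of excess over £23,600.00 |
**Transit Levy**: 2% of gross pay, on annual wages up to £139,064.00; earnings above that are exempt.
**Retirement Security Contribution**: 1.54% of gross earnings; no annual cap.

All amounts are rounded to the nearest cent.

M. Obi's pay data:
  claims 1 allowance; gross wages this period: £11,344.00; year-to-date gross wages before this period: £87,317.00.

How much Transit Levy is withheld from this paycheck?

Transit Levy: 2% × £11,344.00 = £226.88

£226.88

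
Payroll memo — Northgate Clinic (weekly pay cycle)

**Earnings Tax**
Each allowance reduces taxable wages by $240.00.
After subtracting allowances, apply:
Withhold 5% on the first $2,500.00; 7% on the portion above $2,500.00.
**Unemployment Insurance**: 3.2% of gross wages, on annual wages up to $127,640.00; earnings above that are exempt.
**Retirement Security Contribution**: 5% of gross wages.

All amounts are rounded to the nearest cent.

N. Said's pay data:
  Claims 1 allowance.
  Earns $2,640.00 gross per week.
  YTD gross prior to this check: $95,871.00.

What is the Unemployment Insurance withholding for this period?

Unemployment Insurance: 3.2% × $2,640.00 = $84.48

$84.48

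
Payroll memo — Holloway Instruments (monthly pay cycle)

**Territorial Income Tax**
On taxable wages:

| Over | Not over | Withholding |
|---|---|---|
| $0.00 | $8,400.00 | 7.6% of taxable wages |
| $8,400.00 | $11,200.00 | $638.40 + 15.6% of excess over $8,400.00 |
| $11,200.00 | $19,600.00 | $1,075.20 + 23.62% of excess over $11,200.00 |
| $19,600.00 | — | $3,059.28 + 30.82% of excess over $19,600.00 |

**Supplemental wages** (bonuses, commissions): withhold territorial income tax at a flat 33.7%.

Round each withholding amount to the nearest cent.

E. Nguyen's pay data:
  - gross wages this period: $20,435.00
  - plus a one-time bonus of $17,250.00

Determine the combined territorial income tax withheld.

Territorial Income Tax: taxable = $20,435.00
  $3,059.28 + 30.82% × ($20,435.00 − $19,600.00) = $3,059.28 + 30.82% × $835.00 = $3,316.63
Supplemental (33.7% flat on bonus): 33.7% × $17,250.00 = $5,813.25
Total territorial income tax: $3,316.63 + $5,813.25 = $9,129.88

$9,129.88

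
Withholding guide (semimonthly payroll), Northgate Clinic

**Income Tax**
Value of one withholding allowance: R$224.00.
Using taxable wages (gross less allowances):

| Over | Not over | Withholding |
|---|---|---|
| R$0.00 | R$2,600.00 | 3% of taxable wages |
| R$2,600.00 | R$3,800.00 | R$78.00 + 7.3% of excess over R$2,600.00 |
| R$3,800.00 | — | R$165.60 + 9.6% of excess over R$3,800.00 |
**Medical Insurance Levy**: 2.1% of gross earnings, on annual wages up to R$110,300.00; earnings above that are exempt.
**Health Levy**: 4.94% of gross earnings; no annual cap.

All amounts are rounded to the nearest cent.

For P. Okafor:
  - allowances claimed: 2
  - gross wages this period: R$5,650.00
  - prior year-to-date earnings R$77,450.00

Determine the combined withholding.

R$697.95

Income Tax: taxable = R$5,650.00 − 2×R$224.00 = R$5,202.00
  R$165.60 + 9.6% × (R$5,202.00 − R$3,800.00) = R$165.60 + 9.6% × R$1,402.00 = R$300.19
Medical Insurance Levy: 2.1% × R$5,650.00 = R$118.65
Health Levy: 4.94% × R$5,650.00 = R$279.11
Total: R$300.19 + R$118.65 + R$279.11 = R$697.95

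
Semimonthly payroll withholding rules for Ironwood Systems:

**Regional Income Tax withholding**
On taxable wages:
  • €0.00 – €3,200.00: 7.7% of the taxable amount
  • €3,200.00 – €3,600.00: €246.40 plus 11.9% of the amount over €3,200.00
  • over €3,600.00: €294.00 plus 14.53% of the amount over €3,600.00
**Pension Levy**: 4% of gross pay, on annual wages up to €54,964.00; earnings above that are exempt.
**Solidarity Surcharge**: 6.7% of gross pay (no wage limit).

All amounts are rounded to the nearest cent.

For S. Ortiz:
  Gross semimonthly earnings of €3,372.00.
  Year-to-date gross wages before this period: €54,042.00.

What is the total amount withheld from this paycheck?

Regional Income Tax: taxable = €3,372.00
  €246.40 + 11.9% × (€3,372.00 − €3,200.00) = €246.40 + 11.9% × €172.00 = €266.87
Pension Levy: cap €54,964.00 − YTD €54,042.00 = €922.00 subject; 4% × €922.00 = €36.88
Solidarity Surcharge: 6.7% × €3,372.00 = €225.92
Total: €266.87 + €36.88 + €225.92 = €529.67

€529.67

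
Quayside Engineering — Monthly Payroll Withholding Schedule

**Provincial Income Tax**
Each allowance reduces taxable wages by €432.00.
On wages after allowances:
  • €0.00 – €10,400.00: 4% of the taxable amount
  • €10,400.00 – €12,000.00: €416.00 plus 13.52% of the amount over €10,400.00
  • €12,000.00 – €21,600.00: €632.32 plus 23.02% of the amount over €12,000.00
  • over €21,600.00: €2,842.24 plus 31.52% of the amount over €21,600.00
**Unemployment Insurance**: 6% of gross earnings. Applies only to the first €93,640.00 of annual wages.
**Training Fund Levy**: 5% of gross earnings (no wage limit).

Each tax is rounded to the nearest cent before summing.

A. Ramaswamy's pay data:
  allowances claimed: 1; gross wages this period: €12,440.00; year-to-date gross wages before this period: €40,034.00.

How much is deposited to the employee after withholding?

€10,437.44

Provincial Income Tax: taxable = €12,440.00 − 1×€432.00 = €12,008.00
  €632.32 + 23.02% × (€12,008.00 − €12,000.00) = €632.32 + 23.02% × €8.00 = €634.16
Unemployment Insurance: 6% × €12,440.00 = €746.40
Training Fund Levy: 5% × €12,440.00 = €622.00
Total withheld: €634.16 + €746.40 + €622.00 = €2,002.56
Net pay: €12,440.00 − €2,002.56 = €10,437.44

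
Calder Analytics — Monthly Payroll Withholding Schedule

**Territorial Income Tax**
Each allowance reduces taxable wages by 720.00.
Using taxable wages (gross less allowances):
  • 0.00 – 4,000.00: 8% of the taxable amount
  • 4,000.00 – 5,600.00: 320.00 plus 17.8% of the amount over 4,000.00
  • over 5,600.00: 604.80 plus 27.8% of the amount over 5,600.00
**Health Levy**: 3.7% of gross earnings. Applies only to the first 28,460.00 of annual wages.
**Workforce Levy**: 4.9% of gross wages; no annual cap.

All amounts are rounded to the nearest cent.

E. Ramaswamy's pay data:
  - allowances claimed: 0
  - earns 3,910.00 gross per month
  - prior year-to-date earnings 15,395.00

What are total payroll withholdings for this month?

649.06

Territorial Income Tax: taxable = 3,910.00
  8% × 3,910.00 = 312.80
Health Levy: 3.7% × 3,910.00 = 144.67
Workforce Levy: 4.9% × 3,910.00 = 191.59
Total: 312.80 + 144.67 + 191.59 = 649.06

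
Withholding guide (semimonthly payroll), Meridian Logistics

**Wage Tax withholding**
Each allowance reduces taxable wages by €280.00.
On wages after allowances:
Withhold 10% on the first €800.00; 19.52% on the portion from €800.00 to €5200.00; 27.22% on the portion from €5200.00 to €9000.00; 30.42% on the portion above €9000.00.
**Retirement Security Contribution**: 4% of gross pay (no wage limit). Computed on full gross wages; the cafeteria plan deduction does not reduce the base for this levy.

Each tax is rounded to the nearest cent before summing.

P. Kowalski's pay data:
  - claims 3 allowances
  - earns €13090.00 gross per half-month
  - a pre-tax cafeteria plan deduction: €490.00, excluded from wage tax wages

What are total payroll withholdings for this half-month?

Wage Tax: taxable = €13090.00 − €490.00 − 3×€280.00 = €11760.00
  €1973.24 + 30.42% × (€11760.00 − €9000.00) = €1973.24 + 30.42% × €2760.00 = €2812.83
Retirement Security Contribution: 4% × €13090.00 = €523.60
Total: €2812.83 + €523.60 = €3336.43

€3336.43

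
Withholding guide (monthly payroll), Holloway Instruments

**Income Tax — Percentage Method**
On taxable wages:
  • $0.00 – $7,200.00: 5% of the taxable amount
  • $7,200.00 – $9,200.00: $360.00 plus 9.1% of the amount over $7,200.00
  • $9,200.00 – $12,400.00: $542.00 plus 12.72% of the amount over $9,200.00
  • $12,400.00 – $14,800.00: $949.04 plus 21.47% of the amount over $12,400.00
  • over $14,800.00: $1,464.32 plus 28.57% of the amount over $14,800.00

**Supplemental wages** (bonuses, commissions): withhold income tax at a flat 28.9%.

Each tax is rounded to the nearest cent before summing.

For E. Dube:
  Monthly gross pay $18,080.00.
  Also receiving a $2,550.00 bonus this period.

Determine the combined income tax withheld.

Income Tax: taxable = $18,080.00
  $1,464.32 + 28.57% × ($18,080.00 − $14,800.00) = $1,464.32 + 28.57% × $3,280.00 = $2,401.42
Supplemental (28.9% flat on bonus): 28.9% × $2,550.00 = $736.95
Total income tax: $2,401.42 + $736.95 = $3,138.37

$3,138.37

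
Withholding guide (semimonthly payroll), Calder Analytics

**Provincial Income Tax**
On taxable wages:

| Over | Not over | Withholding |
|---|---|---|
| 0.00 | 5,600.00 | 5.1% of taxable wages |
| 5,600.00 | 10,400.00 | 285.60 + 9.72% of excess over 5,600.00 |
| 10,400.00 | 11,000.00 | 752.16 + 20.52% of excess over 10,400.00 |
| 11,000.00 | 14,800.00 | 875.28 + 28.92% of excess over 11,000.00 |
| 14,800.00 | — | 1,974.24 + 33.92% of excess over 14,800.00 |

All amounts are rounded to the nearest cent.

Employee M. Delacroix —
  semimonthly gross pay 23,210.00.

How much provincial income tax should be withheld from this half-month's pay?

4,826.91

Provincial Income Tax: taxable = 23,210.00
  1,974.24 + 33.92% × (23,210.00 − 14,800.00) = 1,974.24 + 33.92% × 8,410.00 = 4,826.91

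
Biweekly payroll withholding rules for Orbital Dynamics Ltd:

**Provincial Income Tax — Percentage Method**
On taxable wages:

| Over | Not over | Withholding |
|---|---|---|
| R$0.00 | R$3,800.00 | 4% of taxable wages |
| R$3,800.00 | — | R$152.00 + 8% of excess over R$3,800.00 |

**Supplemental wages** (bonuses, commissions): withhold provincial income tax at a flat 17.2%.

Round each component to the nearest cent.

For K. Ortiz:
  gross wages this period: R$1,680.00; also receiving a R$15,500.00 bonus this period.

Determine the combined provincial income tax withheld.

R$2,733.20

Provincial Income Tax: taxable = R$1,680.00
  4% × R$1,680.00 = R$67.20
Supplemental (17.2% flat on bonus): 17.2% × R$15,500.00 = R$2,666.00
Total provincial income tax: R$67.20 + R$2,666.00 = R$2,733.20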